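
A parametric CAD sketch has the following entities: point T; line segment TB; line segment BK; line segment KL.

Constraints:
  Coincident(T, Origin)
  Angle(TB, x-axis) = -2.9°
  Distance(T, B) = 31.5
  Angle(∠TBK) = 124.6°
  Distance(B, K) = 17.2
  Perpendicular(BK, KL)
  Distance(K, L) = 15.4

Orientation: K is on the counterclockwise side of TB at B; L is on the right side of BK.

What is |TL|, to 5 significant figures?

54.214

T is at the origin; TB runs at -2.9° with length 31.5, so B = 31.5·(cos -2.9°, sin -2.9°) = (31.460, -1.5937). ∠TBK = 124.6°, so BK runs at -2.9° + (180° − 124.6°) = 52.500° from the x-axis; with |BK| = 17.2, K = B + 17.2·(cos 52.500°, sin 52.500°) = (41.930, 12.052). The perpendicularity gives KL at right angles to BK; with |KL| = 15.4 on the right of BK, L = K + 15.4·(0.79335, -0.60876) = (54.148, 2.6771). Then |TL| = |L − T| = 54.214.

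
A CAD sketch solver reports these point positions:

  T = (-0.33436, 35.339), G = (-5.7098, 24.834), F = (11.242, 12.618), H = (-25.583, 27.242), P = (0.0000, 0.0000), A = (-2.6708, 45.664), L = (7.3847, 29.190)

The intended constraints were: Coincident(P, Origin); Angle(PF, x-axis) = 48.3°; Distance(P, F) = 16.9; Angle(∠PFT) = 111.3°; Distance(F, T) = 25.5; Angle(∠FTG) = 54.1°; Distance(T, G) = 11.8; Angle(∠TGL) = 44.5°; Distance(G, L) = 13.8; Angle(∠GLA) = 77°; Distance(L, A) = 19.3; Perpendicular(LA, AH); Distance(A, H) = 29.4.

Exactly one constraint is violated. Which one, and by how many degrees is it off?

Perpendicular(LA, AH) — off by 7.40°.

P = (0.00, 0.00) ✓; PF at 48.30° ✓; |PF| = 16.90 ✓; ∠PFT = 111.3° ✓; |FT| = 25.50 ✓; ∠FTG = 54.10° ✓; |TG| = 11.80 ✓; ∠TGL = 44.50° ✓; |GL| = 13.80 ✓; ∠GLA = 77.00° ✓; |LA| = 19.30 ✓; ∠(LA, AH) = 97.40° ✗; |AH| = 29.40 ✓.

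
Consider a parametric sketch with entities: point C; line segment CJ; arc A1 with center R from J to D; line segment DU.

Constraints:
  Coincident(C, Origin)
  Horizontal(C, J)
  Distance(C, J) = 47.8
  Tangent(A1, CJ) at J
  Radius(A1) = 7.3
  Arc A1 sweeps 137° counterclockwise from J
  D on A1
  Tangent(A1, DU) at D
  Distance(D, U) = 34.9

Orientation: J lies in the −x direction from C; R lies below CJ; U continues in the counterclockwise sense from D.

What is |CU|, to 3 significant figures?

45.5

C is at the origin; CJ is horizontal with |CJ| = 47.8 and J on the −x side, so J = (-47.8, 0.00). The tangent condition forces RJ to be normal to CJ, so R = J + (0, -7.3) = (-47.8, -7.30). On A1, J sits at bearing 90° from R; a 137° counterclockwise sweep puts D at bearing 227°, so D = R + 7.3·(cos 227°, sin 227°) = (-52.8, -12.6). A1 meets DU tangentially, so RD is at right angles to DU, so DU runs along (−sin 227°, cos 227°); with |DU| = 34.9, U = (-27.3, -36.4). Then |CU| = |U − C| = 45.5.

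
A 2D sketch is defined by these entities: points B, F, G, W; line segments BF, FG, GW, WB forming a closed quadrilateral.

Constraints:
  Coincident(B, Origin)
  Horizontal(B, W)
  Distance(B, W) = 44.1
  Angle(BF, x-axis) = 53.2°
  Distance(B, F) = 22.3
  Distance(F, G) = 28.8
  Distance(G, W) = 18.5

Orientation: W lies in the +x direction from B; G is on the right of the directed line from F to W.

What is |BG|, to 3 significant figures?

28.2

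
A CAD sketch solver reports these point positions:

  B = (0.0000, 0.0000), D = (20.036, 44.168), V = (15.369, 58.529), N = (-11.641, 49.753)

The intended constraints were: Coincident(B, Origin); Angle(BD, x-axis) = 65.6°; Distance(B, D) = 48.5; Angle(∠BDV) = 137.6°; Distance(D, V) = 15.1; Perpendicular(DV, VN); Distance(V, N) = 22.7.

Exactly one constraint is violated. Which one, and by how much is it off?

Distance(V, N) = 22.7 — off by 5.70.

B = (0.00, 0.00) ✓; BD at 65.60° ✓; |BD| = 48.50 ✓; ∠BDV = 137.6° ✓; |DV| = 15.10 ✓; ∠(DV, VN) = 90.00° ✓; |VN| = 28.40 ✗.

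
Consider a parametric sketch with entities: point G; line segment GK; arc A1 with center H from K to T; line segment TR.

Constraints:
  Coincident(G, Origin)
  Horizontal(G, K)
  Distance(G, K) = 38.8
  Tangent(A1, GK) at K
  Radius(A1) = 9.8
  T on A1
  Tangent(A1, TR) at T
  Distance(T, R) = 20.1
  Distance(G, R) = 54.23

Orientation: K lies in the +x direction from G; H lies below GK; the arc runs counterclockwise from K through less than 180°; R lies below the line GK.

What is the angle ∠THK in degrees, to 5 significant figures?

129.78°

Checks: ∠(HK, KG) = 90.00° ✓; |HK| = 9.800 ✓; |HT| = 9.800 ✓; ∠(HT, TR) = 90.00° ✓; |TR| = 20.10 ✓; |GR| = 54.23 ✓.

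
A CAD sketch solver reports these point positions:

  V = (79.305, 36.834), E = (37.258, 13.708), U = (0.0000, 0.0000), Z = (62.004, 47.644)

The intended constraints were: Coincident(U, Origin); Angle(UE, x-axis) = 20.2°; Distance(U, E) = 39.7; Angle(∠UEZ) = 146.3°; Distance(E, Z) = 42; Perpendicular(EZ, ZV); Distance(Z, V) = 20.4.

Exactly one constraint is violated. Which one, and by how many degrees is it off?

Perpendicular(EZ, ZV) — off by 4.10°.

U = (0.00, 0.00) ✓; UE at 20.20° ✓; |UE| = 39.70 ✓; ∠UEZ = 146.3° ✓; |EZ| = 42.00 ✓; ∠(EZ, ZV) = 85.90° ✗; |ZV| = 20.40 ✓.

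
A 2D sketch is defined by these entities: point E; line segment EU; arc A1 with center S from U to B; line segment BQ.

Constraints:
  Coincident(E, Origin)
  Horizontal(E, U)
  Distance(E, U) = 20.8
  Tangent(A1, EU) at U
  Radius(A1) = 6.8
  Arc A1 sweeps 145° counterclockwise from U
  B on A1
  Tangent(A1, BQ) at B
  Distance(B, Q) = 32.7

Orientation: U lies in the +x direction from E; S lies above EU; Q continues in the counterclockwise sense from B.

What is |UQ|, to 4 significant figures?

38.63

E is at the origin; EU is horizontal with |EU| = 20.8 and U on the +x side, so U = (20.80, 0.000). Since A1 is tangent to EU there, SU ⟂ EU, so S = U + (0, 6.8) = (20.80, 6.800). On A1, U sits at bearing -90° from S; a 145° counterclockwise sweep puts B at bearing 55°, so B = S + 6.8·(cos 55°, sin 55°) = (24.70, 12.37). A1 meets BQ tangentially, so SB is at right angles to BQ, so BQ runs along (−sin 55°, cos 55°); with |BQ| = 32.7, Q = (-2.086, 31.13). Then |UQ| = |Q − U| = 38.63.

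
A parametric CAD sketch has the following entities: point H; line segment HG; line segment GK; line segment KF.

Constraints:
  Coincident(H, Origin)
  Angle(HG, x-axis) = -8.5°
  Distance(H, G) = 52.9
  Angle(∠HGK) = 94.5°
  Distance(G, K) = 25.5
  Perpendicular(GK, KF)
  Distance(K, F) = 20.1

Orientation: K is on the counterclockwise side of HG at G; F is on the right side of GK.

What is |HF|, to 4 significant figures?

78.64

∠HGK = 94.5°, so GK runs at -8.5° + (180° − 94.5°) = 77.00° from the x-axis; with |GK| = 25.5, K = G + 25.5·(cos 77.00°, sin 77.00°) = (58.06, 17.03). GK is perpendicular to KF; with |KF| = 20.1 on the right of GK, F = K + 20.1·(0.9744, -0.2250) = (77.64, 12.51). Then |HF| = |F − H| = 78.64.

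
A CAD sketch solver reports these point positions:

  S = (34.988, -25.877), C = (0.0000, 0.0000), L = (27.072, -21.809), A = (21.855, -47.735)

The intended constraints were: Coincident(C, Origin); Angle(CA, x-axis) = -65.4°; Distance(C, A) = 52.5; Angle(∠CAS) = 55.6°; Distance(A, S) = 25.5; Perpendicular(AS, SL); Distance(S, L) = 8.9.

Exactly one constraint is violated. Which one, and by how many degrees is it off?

Perpendicular(AS, SL) — off by 3.80°.

C = (0.00, 0.00) ✓; CA at -65.40° ✓; |CA| = 52.50 ✓; ∠CAS = 55.60° ✓; |AS| = 25.50 ✓; ∠(AS, SL) = 93.80° ✗; |SL| = 8.900 ✓.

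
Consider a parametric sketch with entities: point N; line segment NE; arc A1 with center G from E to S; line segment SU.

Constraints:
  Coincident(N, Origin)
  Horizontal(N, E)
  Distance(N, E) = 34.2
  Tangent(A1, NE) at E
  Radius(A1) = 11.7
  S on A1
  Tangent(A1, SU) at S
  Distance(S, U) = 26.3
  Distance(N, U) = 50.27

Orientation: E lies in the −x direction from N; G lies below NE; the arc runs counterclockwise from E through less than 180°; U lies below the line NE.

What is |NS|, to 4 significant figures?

47.61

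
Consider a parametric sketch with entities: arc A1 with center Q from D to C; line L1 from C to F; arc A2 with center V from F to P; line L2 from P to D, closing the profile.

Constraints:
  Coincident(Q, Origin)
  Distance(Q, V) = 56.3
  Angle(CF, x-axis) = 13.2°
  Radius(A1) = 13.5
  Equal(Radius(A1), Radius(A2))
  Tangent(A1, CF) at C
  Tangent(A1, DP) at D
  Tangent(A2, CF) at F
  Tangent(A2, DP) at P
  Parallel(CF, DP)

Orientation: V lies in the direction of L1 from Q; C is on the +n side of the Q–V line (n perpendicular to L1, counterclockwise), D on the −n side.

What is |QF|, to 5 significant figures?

57.896

The slot axis is L1's direction at 13.2°, so u = (cos 13.2°, sin 13.2°) = (0.97358, 0.22835) and n = (−sin 13.2°, cos 13.2°) = (-0.22835, 0.97358). Q is at the origin and V lies 56.3 along u from Q, so V = 56.3·u = (54.812, 12.856). Tangency of A1 to both parallel lines with radius 13.5 puts C and D at Q ± 13.5·n: C = (-3.0827, 13.143), D = (3.0827, -13.143). Equal radii place F and P the same way about V: F = V + 13.5·n = (51.730, 25.999), P = V − 13.5·n = (57.895, -0.28716). Then |QF| = |F − Q| = 57.896.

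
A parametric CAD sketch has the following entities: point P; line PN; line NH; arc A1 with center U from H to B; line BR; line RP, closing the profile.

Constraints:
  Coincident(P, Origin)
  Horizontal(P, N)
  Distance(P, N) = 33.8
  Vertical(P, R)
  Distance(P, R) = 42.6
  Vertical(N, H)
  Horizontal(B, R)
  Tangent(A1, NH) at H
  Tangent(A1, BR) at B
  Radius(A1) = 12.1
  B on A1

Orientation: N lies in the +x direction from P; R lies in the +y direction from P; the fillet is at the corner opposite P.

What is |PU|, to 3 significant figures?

37.4

P is at the origin; P and N share the same y with |PN| = 33.8 and N on the +x side, so N = (33.8, 0.00). P and R share the same x with |PR| = 42.6 and R on the +y side, so R = (0.00, 42.6). The virtual corner opposite P is at (33.8, 42.6). Since A1 is tangent to NH there, UH ⟂ NH and since A1 is tangent to BR there, UB ⟂ BR, with radius 12.1, so the center U sits 12.1 in from both sides at U = (21.7, 30.5). Then |PU| = |U − P| = 37.4.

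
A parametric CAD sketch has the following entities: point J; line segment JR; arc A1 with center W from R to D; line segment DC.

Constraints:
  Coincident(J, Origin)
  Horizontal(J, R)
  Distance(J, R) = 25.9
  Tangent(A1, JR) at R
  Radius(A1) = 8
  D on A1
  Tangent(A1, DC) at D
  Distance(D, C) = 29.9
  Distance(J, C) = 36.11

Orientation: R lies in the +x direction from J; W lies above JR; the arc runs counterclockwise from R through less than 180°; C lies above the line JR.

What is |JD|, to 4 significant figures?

34.36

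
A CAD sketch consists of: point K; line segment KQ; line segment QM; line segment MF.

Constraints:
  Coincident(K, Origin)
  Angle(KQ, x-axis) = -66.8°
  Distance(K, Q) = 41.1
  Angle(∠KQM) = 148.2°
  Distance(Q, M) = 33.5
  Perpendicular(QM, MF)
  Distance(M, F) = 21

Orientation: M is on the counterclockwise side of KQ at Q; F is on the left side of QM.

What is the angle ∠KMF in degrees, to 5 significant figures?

72.438°

∠KQM = 148.2°, so QM runs at -66.8° + (180° − 148.2°) = -35.000° from the x-axis; with |QM| = 33.5, M = Q + 33.5·(cos -35.000°, sin -35.000°) = (43.633, -56.991). The perpendicularity gives MF at right angles to QM; with |MF| = 21.0 on the left of QM, F = M + 21.0·(0.57358, 0.81915) = (55.678, -39.789). Then cos ∠KMF = MK·MF / (|MK||MF|), giving 72.438°.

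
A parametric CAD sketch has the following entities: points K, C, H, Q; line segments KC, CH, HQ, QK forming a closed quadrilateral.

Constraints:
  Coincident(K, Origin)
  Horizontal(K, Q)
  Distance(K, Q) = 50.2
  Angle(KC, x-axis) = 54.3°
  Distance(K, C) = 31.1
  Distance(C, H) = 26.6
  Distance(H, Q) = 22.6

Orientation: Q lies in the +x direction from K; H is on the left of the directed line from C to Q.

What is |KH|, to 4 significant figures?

49.62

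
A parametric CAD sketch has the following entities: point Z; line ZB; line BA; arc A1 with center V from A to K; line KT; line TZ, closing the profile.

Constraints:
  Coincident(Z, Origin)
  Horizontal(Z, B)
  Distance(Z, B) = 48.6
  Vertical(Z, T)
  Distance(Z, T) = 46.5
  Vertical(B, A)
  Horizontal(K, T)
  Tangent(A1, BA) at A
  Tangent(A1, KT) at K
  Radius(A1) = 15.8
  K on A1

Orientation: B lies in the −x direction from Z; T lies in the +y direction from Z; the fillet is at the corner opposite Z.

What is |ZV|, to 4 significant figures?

44.93

Z is at the origin; ZB is horizontal with |ZB| = 48.6 and B on the −x side, so B = (-48.60, 0.000). Z and T share the same x with |ZT| = 46.5 and T on the +y side, so T = (0.000, 46.50). The virtual corner opposite Z is at (-48.60, 46.50). Tangency of A1 to BA means the radius VA is perpendicular to BA and A1 meets KT tangentially, so VK is at right angles to KT, with radius 15.8, so the center V sits 15.8 in from both sides at V = (-32.80, 30.70). Then |ZV| = |V − Z| = 44.93.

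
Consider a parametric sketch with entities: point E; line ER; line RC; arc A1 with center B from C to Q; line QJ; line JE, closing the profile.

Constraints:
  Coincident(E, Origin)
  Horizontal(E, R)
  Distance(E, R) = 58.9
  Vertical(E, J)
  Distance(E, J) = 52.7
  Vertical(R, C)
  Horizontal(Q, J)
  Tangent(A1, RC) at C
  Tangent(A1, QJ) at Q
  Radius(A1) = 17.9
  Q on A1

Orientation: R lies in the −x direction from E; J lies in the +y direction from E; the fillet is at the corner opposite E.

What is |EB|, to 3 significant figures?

53.8

E is at the origin; E and R share the same y with |ER| = 58.9 and R on the −x side, so R = (-58.9, 0.00). E and J share the same x with |EJ| = 52.7 and J on the +y side, so J = (0.00, 52.7). The virtual corner opposite E is at (-58.9, 52.7). Since A1 is tangent to RC there, BC ⟂ RC and A1 meets QJ tangentially, so BQ is at right angles to QJ, with radius 17.9, so the center B sits 17.9 in from both sides at B = (-41.0, 34.8). Then |EB| = |B − E| = 53.8.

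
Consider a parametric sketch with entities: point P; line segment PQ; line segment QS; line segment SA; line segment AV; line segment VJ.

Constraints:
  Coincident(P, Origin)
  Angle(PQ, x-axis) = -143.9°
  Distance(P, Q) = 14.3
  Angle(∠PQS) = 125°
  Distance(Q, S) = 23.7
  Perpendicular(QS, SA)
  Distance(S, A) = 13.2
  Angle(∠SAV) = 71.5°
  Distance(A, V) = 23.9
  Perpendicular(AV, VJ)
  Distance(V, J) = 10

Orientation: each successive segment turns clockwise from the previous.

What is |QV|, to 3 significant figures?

5.71

P is at the origin; PQ runs at -143.9° with length 14.3, so Q = (-11.6, -8.43). ∠PQS = 125.0° gives QS at 161° from the x-axis; with |QS| = 23.7, S = (-34.0, -0.749). QS is perpendicular to SA, so SA runs at 71.1°; with |SA| = 13.2, A = (-29.7, 11.7). ∠SAV = 71.5° gives AV at -37.4° from the x-axis; with |AV| = 23.9, V = (-10.7, -2.78). Then |QV| = |V − Q| = 5.71.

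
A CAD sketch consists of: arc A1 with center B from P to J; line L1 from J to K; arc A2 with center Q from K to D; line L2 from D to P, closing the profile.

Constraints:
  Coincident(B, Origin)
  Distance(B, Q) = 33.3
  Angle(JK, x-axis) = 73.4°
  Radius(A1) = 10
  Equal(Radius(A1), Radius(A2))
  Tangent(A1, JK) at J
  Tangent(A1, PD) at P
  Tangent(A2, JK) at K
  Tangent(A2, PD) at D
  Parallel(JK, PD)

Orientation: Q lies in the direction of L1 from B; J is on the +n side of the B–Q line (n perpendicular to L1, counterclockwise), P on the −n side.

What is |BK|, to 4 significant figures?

34.77

The slot axis is L1's direction at 73.4°, so u = (cos 73.4°, sin 73.4°) = (0.2857, 0.9583) and n = (−sin 73.4°, cos 73.4°) = (-0.9583, 0.2857). B is at the origin and Q lies 33.3 along u from B, so Q = 33.3·u = (9.513, 31.91). Tangency of A1 to both parallel lines with radius 10.0 puts J and P at B ± 10.0·n: J = (-9.583, 2.857), P = (9.583, -2.857). Equal radii place K and D the same way about Q: K = Q + 10.0·n = (-0.06980, 34.77), D = Q − 10.0·n = (19.10, 29.06). Then |BK| = |K − B| = 34.77.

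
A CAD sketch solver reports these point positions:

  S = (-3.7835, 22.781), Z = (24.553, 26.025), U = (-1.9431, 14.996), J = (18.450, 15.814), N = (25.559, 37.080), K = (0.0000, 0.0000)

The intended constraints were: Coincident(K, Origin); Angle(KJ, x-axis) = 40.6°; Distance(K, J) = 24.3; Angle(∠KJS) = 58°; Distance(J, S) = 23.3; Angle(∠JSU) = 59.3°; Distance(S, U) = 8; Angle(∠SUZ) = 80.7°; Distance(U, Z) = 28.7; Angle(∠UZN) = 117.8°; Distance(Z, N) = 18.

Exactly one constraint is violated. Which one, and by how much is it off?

Distance(Z, N) = 18 — off by 6.90.

K = (0.00, 0.00) ✓; KJ at 40.60° ✓; |KJ| = 24.30 ✓; ∠KJS = 58.00° ✓; |JS| = 23.30 ✓; ∠JSU = 59.30° ✓; |SU| = 8.000 ✓; ∠SUZ = 80.70° ✓; |UZ| = 28.70 ✓; ∠UZN = 117.8° ✓; |ZN| = 11.10 ✗.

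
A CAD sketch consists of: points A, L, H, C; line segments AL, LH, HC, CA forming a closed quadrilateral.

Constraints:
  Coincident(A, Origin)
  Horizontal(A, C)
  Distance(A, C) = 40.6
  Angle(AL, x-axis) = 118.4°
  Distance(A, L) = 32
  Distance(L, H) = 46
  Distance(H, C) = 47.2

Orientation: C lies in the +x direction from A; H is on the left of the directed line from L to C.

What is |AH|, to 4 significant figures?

52.99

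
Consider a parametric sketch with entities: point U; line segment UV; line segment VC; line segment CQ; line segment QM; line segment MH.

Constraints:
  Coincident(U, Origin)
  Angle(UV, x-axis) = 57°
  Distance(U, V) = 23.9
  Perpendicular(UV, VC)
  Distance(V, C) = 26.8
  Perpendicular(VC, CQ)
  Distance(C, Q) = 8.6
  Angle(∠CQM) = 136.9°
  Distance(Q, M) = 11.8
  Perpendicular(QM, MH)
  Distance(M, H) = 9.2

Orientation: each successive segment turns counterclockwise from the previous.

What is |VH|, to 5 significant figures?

16.246

∠CQM = 136.9° gives QM at -79.900° from the x-axis; with |QM| = 11.8, M = (-12.074, 15.811). QM is perpendicular to MH, so MH runs at 10.100°; with |MH| = 9.2, H = (-3.0166, 17.424). Then |VH| = |H − V| = 16.246.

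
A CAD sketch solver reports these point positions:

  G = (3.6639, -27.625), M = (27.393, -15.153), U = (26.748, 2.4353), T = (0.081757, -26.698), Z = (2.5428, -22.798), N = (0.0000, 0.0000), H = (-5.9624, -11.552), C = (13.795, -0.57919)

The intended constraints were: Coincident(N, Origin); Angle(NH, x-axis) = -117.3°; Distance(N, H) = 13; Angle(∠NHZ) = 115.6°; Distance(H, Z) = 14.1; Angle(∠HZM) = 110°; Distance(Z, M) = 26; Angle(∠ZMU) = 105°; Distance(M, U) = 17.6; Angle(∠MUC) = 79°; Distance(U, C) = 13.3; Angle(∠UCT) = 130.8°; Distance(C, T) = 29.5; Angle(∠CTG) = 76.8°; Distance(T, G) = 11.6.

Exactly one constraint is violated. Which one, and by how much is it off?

Distance(T, G) = 11.6 — off by 7.90.

N = (0.00, 0.00) ✓; NH at -117.3° ✓; |NH| = 13.00 ✓; ∠NHZ = 115.6° ✓; |HZ| = 14.10 ✓; ∠HZM = 110.0° ✓; |ZM| = 26.00 ✓; ∠ZMU = 105.0° ✓; |MU| = 17.60 ✓; ∠MUC = 79.00° ✓; |UC| = 13.30 ✓; ∠UCT = 130.8° ✓; |CT| = 29.50 ✓; ∠CTG = 76.81° ✓; |TG| = 3.700 ✗.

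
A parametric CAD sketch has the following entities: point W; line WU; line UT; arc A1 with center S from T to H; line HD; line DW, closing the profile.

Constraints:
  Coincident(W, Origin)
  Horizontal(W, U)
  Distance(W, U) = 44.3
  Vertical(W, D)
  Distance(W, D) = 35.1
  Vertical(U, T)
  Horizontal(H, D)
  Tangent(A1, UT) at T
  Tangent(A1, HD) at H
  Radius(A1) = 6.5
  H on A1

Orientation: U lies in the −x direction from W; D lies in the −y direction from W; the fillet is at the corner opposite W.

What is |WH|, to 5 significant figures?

51.583

W is at the origin; WU is horizontal with |WU| = 44.3 and U on the −x side, so U = (-44.300, 0.0000). W and D share the same x with |WD| = 35.1 and D on the −y side, so D = (0.0000, -35.100). The virtual corner opposite W is at (-44.300, -35.100). A1 meets UT tangentially, so ST is at right angles to UT and tangency of A1 to HD means the radius SH is perpendicular to HD, with radius 6.5, so the center S sits 6.5 in from both sides at S = (-37.800, -28.600). That places the tangent points at T = (-44.300, -28.600) on UT and H = (-37.800, -35.100) on HD. Then |WH| = |H − W| = 51.583.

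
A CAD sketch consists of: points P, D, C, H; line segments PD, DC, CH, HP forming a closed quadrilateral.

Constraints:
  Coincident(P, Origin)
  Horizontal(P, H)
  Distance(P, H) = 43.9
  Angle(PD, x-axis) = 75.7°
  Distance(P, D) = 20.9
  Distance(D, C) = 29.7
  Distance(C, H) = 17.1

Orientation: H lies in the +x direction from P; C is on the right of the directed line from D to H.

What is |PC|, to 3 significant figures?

26.8

Checks: P = (0.00, 0.00) ✓; |DC| = 29.70 ✓; |CH| = 17.10 ✓.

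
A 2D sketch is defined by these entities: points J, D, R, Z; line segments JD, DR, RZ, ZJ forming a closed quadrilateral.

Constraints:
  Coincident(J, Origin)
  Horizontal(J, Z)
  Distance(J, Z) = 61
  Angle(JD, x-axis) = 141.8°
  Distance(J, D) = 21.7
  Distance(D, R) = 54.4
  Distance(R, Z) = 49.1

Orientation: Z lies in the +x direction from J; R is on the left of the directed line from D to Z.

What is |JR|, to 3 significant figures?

49.7

J is at the origin; JZ is horizontal with |JZ| = 61.0 and Z in +x, so Z = (61.0, 0). JD runs at 141.8° with |JD| = 21.7, so D = (-17.1, 13.4). R is determined by |DR| = 54.4 and |RZ| = 49.1 together: it lies at the intersection of circle(D, 54.4) and circle(Z, 49.1). With |DZ| = 79.2, the foot of the radical line on DZ is 43.1 from D and the perpendicular offset is √(54.4² − 43.1²) = 33.2. Taking the left-of-DZ solution: R = (31.0, 38.9).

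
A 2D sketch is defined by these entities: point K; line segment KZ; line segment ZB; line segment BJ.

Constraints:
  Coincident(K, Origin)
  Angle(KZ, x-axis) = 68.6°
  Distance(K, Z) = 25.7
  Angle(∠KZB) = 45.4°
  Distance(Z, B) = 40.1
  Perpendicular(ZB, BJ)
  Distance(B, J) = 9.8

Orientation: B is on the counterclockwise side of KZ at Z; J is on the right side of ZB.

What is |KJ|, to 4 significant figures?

35.72

∠KZB = 45.4°, so ZB runs at 68.6° + (180° − 45.4°) = 203.2° from the x-axis; with |ZB| = 40.1, B = Z + 40.1·(cos 203.2°, sin 203.2°) = (-27.48, 8.131). ZB is perpendicular to BJ; with |BJ| = 9.8 on the right of ZB, J = B + 9.8·(-0.3939, 0.9191) = (-31.34, 17.14). Then |KJ| = |J − K| = 35.72.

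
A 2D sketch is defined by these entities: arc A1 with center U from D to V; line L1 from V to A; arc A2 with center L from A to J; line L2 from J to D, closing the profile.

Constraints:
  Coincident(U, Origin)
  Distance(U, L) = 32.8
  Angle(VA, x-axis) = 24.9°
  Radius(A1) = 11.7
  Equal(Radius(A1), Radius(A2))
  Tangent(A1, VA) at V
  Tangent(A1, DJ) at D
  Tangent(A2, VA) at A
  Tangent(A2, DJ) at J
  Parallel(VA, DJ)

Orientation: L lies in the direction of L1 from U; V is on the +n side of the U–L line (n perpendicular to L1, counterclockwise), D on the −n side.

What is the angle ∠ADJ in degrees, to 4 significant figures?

35.50°

The slot axis is L1's direction at 24.9°, so u = (cos 24.9°, sin 24.9°) = (0.9070, 0.4210) and n = (−sin 24.9°, cos 24.9°) = (-0.4210, 0.9070). U is at the origin and L lies 32.8 along u from U, so L = 32.8·u = (29.75, 13.81). Tangency of A1 to both parallel lines with radius 11.7 puts V and D at U ± 11.7·n: V = (-4.926, 10.61), D = (4.926, -10.61). Equal radii place A and J the same way about L: A = L + 11.7·n = (24.82, 24.42), J = L − 11.7·n = (34.68, 3.198). Then cos ∠ADJ = DA·DJ / (|DA||DJ|), giving 35.50°.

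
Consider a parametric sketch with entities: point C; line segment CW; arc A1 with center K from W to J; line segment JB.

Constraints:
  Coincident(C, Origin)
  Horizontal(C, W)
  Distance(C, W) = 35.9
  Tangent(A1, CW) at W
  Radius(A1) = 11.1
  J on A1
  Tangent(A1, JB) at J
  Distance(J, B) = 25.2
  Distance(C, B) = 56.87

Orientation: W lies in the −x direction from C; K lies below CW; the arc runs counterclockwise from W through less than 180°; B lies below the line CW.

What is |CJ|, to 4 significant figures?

48.61

C is at the origin; CW is horizontal with |CW| = 35.9 and W on the −x side, so W = (-35.90, 0.000). Tangency of A1 to CW means the radius KW is perpendicular to CW, so K = W + (0, -11.1) = (-35.90, -11.10). Since KJ ⟂ JB (tangency), |KB| = √(11.1² + 25.2²) = 27.54 regardless of where J sits on A1. So B lies on both circle(C, 56.87) and circle(K, 27.54); the below-CW intersection is B = (-42.45, -37.85). J is the foot of the tangent from B: J = (-46.83, -13.03).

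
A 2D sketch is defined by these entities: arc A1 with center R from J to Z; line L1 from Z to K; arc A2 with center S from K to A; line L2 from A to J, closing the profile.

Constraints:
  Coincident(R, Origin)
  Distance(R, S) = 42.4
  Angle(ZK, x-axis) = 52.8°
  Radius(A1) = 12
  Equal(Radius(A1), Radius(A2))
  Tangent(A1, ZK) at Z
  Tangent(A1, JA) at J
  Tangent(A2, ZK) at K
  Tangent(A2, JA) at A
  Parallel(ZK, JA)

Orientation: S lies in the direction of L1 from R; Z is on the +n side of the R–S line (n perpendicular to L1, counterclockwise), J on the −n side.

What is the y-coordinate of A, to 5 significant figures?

26.518

Tangency of A1 to both parallel lines with radius 12.0 puts Z and J at R ± 12.0·n: Z = (-9.5584, 7.2552), J = (9.5584, -7.2552). Equal radii place K and A the same way about S: K = S + 12.0·n = (16.077, 41.028), A = S − 12.0·n = (35.193, 26.518). So A.y = 26.518.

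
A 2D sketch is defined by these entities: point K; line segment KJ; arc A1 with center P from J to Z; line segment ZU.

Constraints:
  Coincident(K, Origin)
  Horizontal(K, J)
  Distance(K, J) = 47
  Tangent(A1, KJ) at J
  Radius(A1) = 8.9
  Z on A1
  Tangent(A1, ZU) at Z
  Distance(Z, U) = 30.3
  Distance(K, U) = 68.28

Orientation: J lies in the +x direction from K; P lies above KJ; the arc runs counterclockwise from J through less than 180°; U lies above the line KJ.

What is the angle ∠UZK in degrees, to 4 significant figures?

99.06°

Checks: |PZ| = 8.900 ✓; ∠(PZ, ZU) = 90.00° ✓; |ZU| = 30.30 ✓; |KU| = 68.28 ✓.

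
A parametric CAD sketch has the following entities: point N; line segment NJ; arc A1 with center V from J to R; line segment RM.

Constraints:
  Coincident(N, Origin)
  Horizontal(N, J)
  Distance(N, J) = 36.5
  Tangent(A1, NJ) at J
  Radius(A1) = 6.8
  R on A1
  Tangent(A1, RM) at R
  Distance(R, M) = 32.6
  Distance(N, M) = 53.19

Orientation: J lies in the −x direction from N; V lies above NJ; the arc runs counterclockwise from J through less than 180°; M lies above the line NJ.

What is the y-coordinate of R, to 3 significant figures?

7.88

N is at the origin; NJ is horizontal with |NJ| = 36.5 and J on the −x side, so J = (-36.5, 0.00). Since A1 is tangent to NJ there, VJ ⟂ NJ, so V = J + (0, 6.8) = (-36.5, 6.80). Since VR ⟂ RM (tangency), |VM| = √(6.8² + 32.6²) = 33.3 regardless of where R sits on A1. So M lies on both circle(N, 53.19) and circle(V, 33.3); the above-NJ intersection is M = (-35.0, 40.1). R is the foot of the tangent from M: R = (-29.8, 7.88).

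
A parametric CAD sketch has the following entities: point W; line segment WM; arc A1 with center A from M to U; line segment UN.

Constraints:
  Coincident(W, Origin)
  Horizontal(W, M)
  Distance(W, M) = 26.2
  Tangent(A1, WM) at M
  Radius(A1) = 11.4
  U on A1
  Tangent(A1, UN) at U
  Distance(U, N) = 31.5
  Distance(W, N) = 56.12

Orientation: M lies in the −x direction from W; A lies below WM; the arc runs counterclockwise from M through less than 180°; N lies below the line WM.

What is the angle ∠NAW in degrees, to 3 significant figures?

129°

Checks: |AU| = 11.40 ✓; ∠(AU, UN) = 90.00° ✓; |UN| = 31.50 ✓; |WN| = 56.12 ✓.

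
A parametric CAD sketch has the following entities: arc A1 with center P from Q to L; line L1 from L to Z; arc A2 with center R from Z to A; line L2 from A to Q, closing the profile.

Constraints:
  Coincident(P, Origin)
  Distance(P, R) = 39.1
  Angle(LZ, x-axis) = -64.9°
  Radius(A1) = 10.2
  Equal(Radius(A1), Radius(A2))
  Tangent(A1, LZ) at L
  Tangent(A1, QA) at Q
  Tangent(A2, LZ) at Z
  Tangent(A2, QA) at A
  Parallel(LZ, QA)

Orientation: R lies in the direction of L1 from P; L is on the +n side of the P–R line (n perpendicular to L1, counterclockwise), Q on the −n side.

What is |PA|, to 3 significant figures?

40.4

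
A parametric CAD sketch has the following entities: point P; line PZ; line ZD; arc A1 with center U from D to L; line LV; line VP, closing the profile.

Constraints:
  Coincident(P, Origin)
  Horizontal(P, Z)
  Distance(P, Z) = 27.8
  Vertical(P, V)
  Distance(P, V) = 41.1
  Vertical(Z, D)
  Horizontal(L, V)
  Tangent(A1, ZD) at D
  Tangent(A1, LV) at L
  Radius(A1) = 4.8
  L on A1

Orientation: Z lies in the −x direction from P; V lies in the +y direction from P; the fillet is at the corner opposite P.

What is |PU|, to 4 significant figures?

42.97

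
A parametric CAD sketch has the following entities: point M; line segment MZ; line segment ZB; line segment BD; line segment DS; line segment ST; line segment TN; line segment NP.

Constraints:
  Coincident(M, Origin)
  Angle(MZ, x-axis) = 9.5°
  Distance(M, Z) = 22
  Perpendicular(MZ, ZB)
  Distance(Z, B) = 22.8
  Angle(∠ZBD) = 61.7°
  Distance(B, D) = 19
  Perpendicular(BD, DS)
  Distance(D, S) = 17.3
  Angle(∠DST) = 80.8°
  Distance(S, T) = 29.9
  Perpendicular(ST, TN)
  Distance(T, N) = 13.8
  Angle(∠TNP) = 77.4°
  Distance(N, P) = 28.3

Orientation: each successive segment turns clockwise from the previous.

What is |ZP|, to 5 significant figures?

12.847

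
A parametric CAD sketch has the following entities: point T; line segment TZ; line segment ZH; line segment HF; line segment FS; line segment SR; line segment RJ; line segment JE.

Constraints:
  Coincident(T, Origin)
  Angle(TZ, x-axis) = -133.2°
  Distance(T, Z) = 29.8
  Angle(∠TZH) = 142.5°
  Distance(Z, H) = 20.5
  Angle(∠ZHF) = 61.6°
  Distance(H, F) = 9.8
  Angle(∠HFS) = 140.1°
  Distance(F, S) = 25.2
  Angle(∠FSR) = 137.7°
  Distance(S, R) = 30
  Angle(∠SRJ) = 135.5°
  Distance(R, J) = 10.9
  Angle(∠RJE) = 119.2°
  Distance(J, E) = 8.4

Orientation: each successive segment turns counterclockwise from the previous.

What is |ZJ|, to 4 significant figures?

40.32

∠FSR = 137.7° gives SR at 104.9° from the x-axis; with |SR| = 30.0, R = (-9.512, 13.02). ∠SRJ = 135.5° gives RJ at 149.4° from the x-axis; with |RJ| = 10.9, J = (-18.89, 18.57). Then |ZJ| = |J − Z| = 40.32.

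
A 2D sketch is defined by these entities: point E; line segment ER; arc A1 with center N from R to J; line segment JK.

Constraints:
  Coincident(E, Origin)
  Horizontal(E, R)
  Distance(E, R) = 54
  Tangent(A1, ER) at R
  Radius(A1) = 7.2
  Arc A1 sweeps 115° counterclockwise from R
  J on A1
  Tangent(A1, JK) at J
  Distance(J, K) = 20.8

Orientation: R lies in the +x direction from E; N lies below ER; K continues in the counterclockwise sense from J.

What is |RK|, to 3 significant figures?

29.2

E is at the origin; ER is horizontal with |ER| = 54.0 and R on the +x side, so R = (54.0, 0.00). A1 meets ER tangentially, so NR is at right angles to ER, so N = R + (0, -7.2) = (54.0, -7.20). On A1, R sits at bearing 90° from N; a 115° counterclockwise sweep puts J at bearing 205°, so J = N + 7.2·(cos 205°, sin 205°) = (47.5, -10.2). A1 meets JK tangentially, so NJ is at right angles to JK, so JK runs along (−sin 205°, cos 205°); with |JK| = 20.8, K = (56.3, -29.1). Then |RK| = |K − R| = 29.2.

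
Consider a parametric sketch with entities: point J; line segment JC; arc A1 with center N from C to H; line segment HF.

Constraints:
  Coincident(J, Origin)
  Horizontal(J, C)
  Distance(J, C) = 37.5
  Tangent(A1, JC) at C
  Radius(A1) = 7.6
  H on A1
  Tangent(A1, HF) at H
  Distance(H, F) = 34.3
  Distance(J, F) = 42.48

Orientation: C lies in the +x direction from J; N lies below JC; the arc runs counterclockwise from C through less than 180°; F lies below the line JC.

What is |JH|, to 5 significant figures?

30.731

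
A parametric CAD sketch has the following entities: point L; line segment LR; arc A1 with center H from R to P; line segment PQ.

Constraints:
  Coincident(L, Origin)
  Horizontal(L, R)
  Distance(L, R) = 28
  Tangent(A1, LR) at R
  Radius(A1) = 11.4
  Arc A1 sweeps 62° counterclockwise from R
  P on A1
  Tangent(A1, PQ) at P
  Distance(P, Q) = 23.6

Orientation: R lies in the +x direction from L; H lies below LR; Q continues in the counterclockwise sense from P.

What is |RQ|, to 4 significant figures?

34.20

L is at the origin; LR is horizontal with |LR| = 28.0 and R on the +x side, so R = (28.00, 0.000). A1 meets LR tangentially, so HR is at right angles to LR, so H = R + (0, -11.4) = (28.00, -11.40). On A1, R sits at bearing 90° from H; a 62° counterclockwise sweep puts P at bearing 152°, so P = H + 11.4·(cos 152°, sin 152°) = (17.93, -6.048). The tangent condition forces HP to be normal to PQ, so PQ runs along (−sin 152°, cos 152°); with |PQ| = 23.6, Q = (6.855, -26.89). Then |RQ| = |Q − R| = 34.20.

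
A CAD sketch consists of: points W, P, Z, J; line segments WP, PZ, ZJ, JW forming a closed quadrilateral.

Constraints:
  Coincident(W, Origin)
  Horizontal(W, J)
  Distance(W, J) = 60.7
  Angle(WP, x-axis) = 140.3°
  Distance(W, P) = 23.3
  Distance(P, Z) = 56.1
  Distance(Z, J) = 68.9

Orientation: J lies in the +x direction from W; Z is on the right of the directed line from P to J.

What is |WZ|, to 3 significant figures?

37.4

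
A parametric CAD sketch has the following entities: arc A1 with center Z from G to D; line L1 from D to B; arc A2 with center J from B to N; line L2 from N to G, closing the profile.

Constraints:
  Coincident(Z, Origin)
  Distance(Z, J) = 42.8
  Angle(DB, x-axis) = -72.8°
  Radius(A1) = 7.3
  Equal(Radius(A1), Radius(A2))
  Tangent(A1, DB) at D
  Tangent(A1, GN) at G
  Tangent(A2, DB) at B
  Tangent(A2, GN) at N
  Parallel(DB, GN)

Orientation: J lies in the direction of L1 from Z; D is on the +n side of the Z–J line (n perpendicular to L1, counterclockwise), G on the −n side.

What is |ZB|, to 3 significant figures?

43.4

The slot axis is L1's direction at -72.8°, so u = (cos -72.8°, sin -72.8°) = (0.296, -0.955) and n = (−sin -72.8°, cos -72.8°) = (0.955, 0.296). Z is at the origin and J lies 42.8 along u from Z, so J = 42.8·u = (12.7, -40.9). Tangency of A1 to both parallel lines with radius 7.3 puts D and G at Z ± 7.3·n: D = (6.97, 2.16), G = (-6.97, -2.16). Equal radii place B and N the same way about J: B = J + 7.3·n = (19.6, -38.7), N = J − 7.3·n = (5.68, -43.0). Then |ZB| = |B − Z| = 43.4.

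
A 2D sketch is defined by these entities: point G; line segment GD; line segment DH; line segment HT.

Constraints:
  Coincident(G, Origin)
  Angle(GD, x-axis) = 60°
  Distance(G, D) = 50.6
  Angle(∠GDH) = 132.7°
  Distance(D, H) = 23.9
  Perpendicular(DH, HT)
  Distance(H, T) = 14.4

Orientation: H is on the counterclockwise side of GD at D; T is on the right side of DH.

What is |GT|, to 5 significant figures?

77.783

∠GDH = 132.7°, so DH runs at 60.0° + (180° − 132.7°) = 107.30° from the x-axis; with |DH| = 23.9, H = D + 23.9·(cos 107.30°, sin 107.30°) = (18.193, 66.640). DH is perpendicular to HT; with |HT| = 14.4 on the right of DH, T = H + 14.4·(0.95476, 0.29737) = (31.941, 70.922). Then |GT| = |T − G| = 77.783.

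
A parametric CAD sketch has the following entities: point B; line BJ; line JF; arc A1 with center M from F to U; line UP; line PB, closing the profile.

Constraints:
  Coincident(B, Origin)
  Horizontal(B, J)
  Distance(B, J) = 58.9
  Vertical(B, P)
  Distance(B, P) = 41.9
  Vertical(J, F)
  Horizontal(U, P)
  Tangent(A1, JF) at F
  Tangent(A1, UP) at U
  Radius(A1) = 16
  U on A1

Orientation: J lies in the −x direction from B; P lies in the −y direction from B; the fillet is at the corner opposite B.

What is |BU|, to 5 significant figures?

59.967

B is at the origin; BJ is horizontal with |BJ| = 58.9 and J on the −x side, so J = (-58.900, 0.0000). BP is vertical with |BP| = 41.9 and P on the −y side, so P = (0.0000, -41.900). The virtual corner opposite B is at (-58.900, -41.900). Tangency of A1 to JF means the radius MF is perpendicular to JF and tangency of A1 to UP means the radius MU is perpendicular to UP, with radius 16.0, so the center M sits 16.0 in from both sides at M = (-42.900, -25.900). That places the tangent points at F = (-58.900, -25.900) on JF and U = (-42.900, -41.900) on UP. Then |BU| = |U − B| = 59.967.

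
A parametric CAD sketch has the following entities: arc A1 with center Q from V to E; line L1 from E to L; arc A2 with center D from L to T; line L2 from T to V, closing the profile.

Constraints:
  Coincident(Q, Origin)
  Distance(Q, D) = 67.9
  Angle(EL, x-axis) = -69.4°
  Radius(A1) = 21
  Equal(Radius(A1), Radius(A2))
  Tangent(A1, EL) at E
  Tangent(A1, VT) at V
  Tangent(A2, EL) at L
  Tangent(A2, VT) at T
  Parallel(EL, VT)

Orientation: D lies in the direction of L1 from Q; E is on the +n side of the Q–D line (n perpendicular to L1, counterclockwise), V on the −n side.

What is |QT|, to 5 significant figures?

71.073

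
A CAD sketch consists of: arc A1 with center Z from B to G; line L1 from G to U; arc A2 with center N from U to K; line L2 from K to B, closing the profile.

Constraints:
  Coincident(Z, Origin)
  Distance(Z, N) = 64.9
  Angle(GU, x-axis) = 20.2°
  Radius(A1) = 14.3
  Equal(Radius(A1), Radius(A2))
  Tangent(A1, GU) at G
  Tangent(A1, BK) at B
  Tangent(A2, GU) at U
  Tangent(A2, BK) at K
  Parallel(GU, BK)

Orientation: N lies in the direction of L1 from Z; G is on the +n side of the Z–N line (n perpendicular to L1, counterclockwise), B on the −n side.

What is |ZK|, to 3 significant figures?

66.5

The slot axis is L1's direction at 20.2°, so u = (cos 20.2°, sin 20.2°) = (0.938, 0.345) and n = (−sin 20.2°, cos 20.2°) = (-0.345, 0.938). Z is at the origin and N lies 64.9 along u from Z, so N = 64.9·u = (60.9, 22.4). Tangency of A1 to both parallel lines with radius 14.3 puts G and B at Z ± 14.3·n: G = (-4.94, 13.4), B = (4.94, -13.4). Equal radii place U and K the same way about N: U = N + 14.3·n = (56.0, 35.8), K = N − 14.3·n = (65.8, 8.99). Then |ZK| = |K − Z| = 66.5.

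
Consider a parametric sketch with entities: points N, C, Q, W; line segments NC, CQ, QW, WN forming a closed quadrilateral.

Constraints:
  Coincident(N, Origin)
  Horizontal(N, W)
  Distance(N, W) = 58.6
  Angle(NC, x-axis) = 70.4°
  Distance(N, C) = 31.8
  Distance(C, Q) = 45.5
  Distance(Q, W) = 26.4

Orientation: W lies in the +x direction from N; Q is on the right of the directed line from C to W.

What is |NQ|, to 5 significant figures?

35.078

Checks: |CQ| = 45.50 ✓; |QW| = 26.40 ✓.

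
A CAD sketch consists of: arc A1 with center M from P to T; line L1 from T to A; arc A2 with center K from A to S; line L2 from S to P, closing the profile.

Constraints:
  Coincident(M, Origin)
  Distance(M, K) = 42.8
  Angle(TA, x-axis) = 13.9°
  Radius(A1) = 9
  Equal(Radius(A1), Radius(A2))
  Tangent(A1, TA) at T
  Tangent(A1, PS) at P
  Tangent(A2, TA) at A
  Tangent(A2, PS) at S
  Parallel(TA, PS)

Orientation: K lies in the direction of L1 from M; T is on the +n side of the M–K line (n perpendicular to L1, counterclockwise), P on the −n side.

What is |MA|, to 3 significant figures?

43.7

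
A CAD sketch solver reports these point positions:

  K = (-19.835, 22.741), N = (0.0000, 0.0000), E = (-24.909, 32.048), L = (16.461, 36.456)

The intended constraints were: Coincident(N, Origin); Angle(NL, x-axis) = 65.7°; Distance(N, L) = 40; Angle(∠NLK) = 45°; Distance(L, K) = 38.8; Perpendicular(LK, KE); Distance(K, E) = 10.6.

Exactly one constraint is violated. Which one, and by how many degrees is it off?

Perpendicular(LK, KE) — off by 7.90°.

N = (0.00, 0.00) ✓; NL at 65.70° ✓; |NL| = 40.00 ✓; ∠NLK = 45.00° ✓; |LK| = 38.80 ✓; ∠(LK, KE) = 82.10° ✗; |KE| = 10.60 ✓.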